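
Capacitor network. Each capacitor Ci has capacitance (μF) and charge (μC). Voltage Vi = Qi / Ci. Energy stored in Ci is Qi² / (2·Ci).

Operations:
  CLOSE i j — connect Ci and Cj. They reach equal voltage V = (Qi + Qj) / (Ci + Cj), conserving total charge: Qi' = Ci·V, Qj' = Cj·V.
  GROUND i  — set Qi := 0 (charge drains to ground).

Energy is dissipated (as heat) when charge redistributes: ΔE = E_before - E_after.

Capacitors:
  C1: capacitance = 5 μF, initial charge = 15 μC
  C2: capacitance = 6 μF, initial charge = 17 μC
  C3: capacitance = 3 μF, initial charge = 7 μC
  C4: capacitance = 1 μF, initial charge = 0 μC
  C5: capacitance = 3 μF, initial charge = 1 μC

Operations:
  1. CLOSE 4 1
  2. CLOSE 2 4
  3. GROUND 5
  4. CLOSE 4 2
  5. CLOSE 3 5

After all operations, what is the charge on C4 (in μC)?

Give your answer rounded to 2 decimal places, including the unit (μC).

Initial: C1(5μF, Q=15μC, V=3.00V), C2(6μF, Q=17μC, V=2.83V), C3(3μF, Q=7μC, V=2.33V), C4(1μF, Q=0μC, V=0.00V), C5(3μF, Q=1μC, V=0.33V)
Op 1: CLOSE 4-1: Q_total=15.00, C_total=6.00, V=2.50; Q4=2.50, Q1=12.50; dissipated=3.750
Op 2: CLOSE 2-4: Q_total=19.50, C_total=7.00, V=2.79; Q2=16.71, Q4=2.79; dissipated=0.048
Op 3: GROUND 5: Q5=0; energy lost=0.167
Op 4: CLOSE 4-2: Q_total=19.50, C_total=7.00, V=2.79; Q4=2.79, Q2=16.71; dissipated=0.000
Op 5: CLOSE 3-5: Q_total=7.00, C_total=6.00, V=1.17; Q3=3.50, Q5=3.50; dissipated=4.083
Final charges: Q1=12.50, Q2=16.71, Q3=3.50, Q4=2.79, Q5=3.50

Answer: 2.79 μC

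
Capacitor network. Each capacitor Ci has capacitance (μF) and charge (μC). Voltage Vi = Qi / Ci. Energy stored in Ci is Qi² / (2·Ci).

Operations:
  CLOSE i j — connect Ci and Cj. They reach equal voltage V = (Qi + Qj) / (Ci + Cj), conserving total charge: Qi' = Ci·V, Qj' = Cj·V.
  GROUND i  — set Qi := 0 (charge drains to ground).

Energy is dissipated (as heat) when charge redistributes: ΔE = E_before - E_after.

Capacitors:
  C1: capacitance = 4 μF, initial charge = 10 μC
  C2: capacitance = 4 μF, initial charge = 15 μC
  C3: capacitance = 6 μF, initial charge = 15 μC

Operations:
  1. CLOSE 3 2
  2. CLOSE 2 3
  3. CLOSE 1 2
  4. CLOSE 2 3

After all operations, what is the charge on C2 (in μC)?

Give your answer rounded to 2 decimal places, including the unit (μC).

Answer: 11.60 μC

Derivation:
Initial: C1(4μF, Q=10μC, V=2.50V), C2(4μF, Q=15μC, V=3.75V), C3(6μF, Q=15μC, V=2.50V)
Op 1: CLOSE 3-2: Q_total=30.00, C_total=10.00, V=3.00; Q3=18.00, Q2=12.00; dissipated=1.875
Op 2: CLOSE 2-3: Q_total=30.00, C_total=10.00, V=3.00; Q2=12.00, Q3=18.00; dissipated=0.000
Op 3: CLOSE 1-2: Q_total=22.00, C_total=8.00, V=2.75; Q1=11.00, Q2=11.00; dissipated=0.250
Op 4: CLOSE 2-3: Q_total=29.00, C_total=10.00, V=2.90; Q2=11.60, Q3=17.40; dissipated=0.075
Final charges: Q1=11.00, Q2=11.60, Q3=17.40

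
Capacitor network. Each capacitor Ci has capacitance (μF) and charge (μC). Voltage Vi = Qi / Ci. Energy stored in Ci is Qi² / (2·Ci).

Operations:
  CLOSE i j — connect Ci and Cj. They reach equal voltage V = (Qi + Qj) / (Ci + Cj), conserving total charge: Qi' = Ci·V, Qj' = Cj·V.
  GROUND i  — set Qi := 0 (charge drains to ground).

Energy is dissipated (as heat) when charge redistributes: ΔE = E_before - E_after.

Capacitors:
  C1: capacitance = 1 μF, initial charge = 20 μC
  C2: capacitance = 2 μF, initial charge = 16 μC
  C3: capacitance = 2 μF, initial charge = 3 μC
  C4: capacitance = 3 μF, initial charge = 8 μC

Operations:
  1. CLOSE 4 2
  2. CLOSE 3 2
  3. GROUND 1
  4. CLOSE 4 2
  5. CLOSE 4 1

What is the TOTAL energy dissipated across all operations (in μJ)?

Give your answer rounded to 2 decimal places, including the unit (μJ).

Answer: 230.57 μJ

Derivation:
Initial: C1(1μF, Q=20μC, V=20.00V), C2(2μF, Q=16μC, V=8.00V), C3(2μF, Q=3μC, V=1.50V), C4(3μF, Q=8μC, V=2.67V)
Op 1: CLOSE 4-2: Q_total=24.00, C_total=5.00, V=4.80; Q4=14.40, Q2=9.60; dissipated=17.067
Op 2: CLOSE 3-2: Q_total=12.60, C_total=4.00, V=3.15; Q3=6.30, Q2=6.30; dissipated=5.445
Op 3: GROUND 1: Q1=0; energy lost=200.000
Op 4: CLOSE 4-2: Q_total=20.70, C_total=5.00, V=4.14; Q4=12.42, Q2=8.28; dissipated=1.633
Op 5: CLOSE 4-1: Q_total=12.42, C_total=4.00, V=3.10; Q4=9.31, Q1=3.10; dissipated=6.427
Total dissipated: 230.573 μJ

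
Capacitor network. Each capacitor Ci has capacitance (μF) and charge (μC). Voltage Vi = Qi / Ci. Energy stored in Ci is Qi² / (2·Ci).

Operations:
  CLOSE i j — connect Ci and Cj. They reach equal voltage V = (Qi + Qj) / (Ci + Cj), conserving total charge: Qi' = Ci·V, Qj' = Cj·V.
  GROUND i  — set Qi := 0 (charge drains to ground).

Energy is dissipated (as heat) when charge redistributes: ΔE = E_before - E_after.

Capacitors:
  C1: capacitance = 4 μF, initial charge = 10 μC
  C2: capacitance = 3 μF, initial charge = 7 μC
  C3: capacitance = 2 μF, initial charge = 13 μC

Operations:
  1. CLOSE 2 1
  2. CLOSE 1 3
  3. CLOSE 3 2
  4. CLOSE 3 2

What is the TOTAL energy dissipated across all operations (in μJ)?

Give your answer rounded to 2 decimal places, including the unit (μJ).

Initial: C1(4μF, Q=10μC, V=2.50V), C2(3μF, Q=7μC, V=2.33V), C3(2μF, Q=13μC, V=6.50V)
Op 1: CLOSE 2-1: Q_total=17.00, C_total=7.00, V=2.43; Q2=7.29, Q1=9.71; dissipated=0.024
Op 2: CLOSE 1-3: Q_total=22.71, C_total=6.00, V=3.79; Q1=15.14, Q3=7.57; dissipated=11.051
Op 3: CLOSE 3-2: Q_total=14.86, C_total=5.00, V=2.97; Q3=5.94, Q2=8.91; dissipated=1.105
Op 4: CLOSE 3-2: Q_total=14.86, C_total=5.00, V=2.97; Q3=5.94, Q2=8.91; dissipated=0.000
Total dissipated: 12.180 μJ

Answer: 12.18 μJ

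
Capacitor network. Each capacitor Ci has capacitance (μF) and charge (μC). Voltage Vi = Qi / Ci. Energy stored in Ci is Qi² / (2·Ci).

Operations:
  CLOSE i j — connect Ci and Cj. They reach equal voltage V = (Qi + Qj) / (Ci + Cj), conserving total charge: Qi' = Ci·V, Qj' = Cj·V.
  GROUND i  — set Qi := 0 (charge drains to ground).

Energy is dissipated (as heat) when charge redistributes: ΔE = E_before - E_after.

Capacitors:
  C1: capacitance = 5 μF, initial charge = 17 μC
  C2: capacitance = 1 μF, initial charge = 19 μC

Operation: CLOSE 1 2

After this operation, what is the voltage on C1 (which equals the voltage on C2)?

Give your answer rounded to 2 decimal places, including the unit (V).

Answer: 6.00 V

Derivation:
Initial: C1(5μF, Q=17μC, V=3.40V), C2(1μF, Q=19μC, V=19.00V)
Op 1: CLOSE 1-2: Q_total=36.00, C_total=6.00, V=6.00; Q1=30.00, Q2=6.00; dissipated=101.400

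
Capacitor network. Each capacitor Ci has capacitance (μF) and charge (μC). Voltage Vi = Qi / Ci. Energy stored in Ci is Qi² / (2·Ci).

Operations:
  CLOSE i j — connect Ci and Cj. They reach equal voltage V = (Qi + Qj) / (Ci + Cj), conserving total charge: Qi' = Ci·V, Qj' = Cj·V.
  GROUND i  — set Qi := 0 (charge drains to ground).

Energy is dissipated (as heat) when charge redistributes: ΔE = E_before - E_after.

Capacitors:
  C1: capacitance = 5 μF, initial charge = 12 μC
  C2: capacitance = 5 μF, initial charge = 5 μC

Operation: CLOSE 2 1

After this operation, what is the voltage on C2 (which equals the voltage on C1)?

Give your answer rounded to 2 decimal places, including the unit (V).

Answer: 1.70 V

Derivation:
Initial: C1(5μF, Q=12μC, V=2.40V), C2(5μF, Q=5μC, V=1.00V)
Op 1: CLOSE 2-1: Q_total=17.00, C_total=10.00, V=1.70; Q2=8.50, Q1=8.50; dissipated=2.450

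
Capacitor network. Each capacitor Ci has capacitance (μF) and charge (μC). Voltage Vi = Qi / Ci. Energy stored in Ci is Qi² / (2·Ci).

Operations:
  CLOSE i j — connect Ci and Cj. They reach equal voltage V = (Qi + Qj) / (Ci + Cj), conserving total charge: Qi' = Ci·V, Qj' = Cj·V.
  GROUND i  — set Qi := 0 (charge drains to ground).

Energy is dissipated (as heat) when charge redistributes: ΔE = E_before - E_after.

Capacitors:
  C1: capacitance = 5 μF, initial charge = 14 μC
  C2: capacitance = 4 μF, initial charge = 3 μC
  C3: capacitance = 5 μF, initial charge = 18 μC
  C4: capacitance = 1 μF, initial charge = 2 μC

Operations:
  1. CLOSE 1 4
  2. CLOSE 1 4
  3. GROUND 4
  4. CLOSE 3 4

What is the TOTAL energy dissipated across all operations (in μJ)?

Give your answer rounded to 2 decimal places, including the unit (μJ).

Initial: C1(5μF, Q=14μC, V=2.80V), C2(4μF, Q=3μC, V=0.75V), C3(5μF, Q=18μC, V=3.60V), C4(1μF, Q=2μC, V=2.00V)
Op 1: CLOSE 1-4: Q_total=16.00, C_total=6.00, V=2.67; Q1=13.33, Q4=2.67; dissipated=0.267
Op 2: CLOSE 1-4: Q_total=16.00, C_total=6.00, V=2.67; Q1=13.33, Q4=2.67; dissipated=0.000
Op 3: GROUND 4: Q4=0; energy lost=3.556
Op 4: CLOSE 3-4: Q_total=18.00, C_total=6.00, V=3.00; Q3=15.00, Q4=3.00; dissipated=5.400
Total dissipated: 9.222 μJ

Answer: 9.22 μJ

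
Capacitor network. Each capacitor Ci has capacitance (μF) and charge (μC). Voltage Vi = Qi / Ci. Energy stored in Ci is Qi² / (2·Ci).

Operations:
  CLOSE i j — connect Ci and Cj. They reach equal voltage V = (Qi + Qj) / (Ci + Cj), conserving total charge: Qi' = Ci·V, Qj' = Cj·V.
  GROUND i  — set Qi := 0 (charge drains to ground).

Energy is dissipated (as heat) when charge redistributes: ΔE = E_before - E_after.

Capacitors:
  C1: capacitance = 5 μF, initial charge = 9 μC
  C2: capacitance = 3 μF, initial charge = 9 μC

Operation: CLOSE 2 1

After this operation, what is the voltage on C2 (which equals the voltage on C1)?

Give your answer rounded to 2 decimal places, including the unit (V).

Initial: C1(5μF, Q=9μC, V=1.80V), C2(3μF, Q=9μC, V=3.00V)
Op 1: CLOSE 2-1: Q_total=18.00, C_total=8.00, V=2.25; Q2=6.75, Q1=11.25; dissipated=1.350

Answer: 2.25 V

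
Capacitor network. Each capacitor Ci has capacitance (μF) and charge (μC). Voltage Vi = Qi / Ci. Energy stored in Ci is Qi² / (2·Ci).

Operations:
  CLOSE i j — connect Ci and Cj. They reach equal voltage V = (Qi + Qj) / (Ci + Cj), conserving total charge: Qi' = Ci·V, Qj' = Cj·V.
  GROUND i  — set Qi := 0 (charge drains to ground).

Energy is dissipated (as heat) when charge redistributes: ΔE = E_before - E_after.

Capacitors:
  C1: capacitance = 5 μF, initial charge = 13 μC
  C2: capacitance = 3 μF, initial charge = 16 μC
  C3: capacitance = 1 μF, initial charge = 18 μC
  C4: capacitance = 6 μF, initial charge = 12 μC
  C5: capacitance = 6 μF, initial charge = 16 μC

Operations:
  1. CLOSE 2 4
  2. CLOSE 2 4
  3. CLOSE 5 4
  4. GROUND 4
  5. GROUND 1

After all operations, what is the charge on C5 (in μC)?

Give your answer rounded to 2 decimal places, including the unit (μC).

Answer: 17.33 μC

Derivation:
Initial: C1(5μF, Q=13μC, V=2.60V), C2(3μF, Q=16μC, V=5.33V), C3(1μF, Q=18μC, V=18.00V), C4(6μF, Q=12μC, V=2.00V), C5(6μF, Q=16μC, V=2.67V)
Op 1: CLOSE 2-4: Q_total=28.00, C_total=9.00, V=3.11; Q2=9.33, Q4=18.67; dissipated=11.111
Op 2: CLOSE 2-4: Q_total=28.00, C_total=9.00, V=3.11; Q2=9.33, Q4=18.67; dissipated=0.000
Op 3: CLOSE 5-4: Q_total=34.67, C_total=12.00, V=2.89; Q5=17.33, Q4=17.33; dissipated=0.296
Op 4: GROUND 4: Q4=0; energy lost=25.037
Op 5: GROUND 1: Q1=0; energy lost=16.900
Final charges: Q1=0.00, Q2=9.33, Q3=18.00, Q4=0.00, Q5=17.33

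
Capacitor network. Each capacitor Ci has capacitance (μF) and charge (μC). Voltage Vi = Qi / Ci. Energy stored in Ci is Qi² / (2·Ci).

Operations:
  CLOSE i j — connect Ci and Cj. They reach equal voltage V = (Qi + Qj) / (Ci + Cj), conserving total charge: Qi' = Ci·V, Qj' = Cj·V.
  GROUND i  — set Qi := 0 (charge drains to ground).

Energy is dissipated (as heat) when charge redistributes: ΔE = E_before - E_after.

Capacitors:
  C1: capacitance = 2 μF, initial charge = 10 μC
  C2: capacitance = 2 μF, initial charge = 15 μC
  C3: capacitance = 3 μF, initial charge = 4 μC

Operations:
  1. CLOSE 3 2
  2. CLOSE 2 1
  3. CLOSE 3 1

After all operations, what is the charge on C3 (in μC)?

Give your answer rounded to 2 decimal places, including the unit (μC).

Initial: C1(2μF, Q=10μC, V=5.00V), C2(2μF, Q=15μC, V=7.50V), C3(3μF, Q=4μC, V=1.33V)
Op 1: CLOSE 3-2: Q_total=19.00, C_total=5.00, V=3.80; Q3=11.40, Q2=7.60; dissipated=22.817
Op 2: CLOSE 2-1: Q_total=17.60, C_total=4.00, V=4.40; Q2=8.80, Q1=8.80; dissipated=0.720
Op 3: CLOSE 3-1: Q_total=20.20, C_total=5.00, V=4.04; Q3=12.12, Q1=8.08; dissipated=0.216
Final charges: Q1=8.08, Q2=8.80, Q3=12.12

Answer: 12.12 μC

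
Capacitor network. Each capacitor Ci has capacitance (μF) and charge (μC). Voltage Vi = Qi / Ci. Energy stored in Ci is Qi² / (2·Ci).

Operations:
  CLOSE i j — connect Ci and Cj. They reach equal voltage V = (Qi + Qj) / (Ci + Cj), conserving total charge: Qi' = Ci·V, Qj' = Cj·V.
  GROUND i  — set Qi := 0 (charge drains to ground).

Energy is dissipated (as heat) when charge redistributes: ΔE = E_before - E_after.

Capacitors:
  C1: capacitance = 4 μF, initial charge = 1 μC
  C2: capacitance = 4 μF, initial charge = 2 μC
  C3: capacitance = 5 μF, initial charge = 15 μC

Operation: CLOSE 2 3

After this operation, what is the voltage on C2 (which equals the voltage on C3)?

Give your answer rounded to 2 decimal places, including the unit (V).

Answer: 1.89 V

Derivation:
Initial: C1(4μF, Q=1μC, V=0.25V), C2(4μF, Q=2μC, V=0.50V), C3(5μF, Q=15μC, V=3.00V)
Op 1: CLOSE 2-3: Q_total=17.00, C_total=9.00, V=1.89; Q2=7.56, Q3=9.44; dissipated=6.944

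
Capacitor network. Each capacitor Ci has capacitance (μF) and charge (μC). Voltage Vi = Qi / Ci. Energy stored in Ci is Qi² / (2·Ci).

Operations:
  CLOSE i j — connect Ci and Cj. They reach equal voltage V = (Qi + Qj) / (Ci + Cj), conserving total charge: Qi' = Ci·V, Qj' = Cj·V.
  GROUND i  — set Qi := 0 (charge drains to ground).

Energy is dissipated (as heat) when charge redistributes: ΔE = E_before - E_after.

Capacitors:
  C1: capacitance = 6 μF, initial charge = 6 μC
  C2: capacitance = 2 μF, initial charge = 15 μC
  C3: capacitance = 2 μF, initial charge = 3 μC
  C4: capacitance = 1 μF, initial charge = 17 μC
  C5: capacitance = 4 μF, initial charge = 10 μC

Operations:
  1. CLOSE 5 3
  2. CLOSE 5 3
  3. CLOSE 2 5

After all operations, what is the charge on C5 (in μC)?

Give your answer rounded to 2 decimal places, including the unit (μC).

Answer: 15.78 μC

Derivation:
Initial: C1(6μF, Q=6μC, V=1.00V), C2(2μF, Q=15μC, V=7.50V), C3(2μF, Q=3μC, V=1.50V), C4(1μF, Q=17μC, V=17.00V), C5(4μF, Q=10μC, V=2.50V)
Op 1: CLOSE 5-3: Q_total=13.00, C_total=6.00, V=2.17; Q5=8.67, Q3=4.33; dissipated=0.667
Op 2: CLOSE 5-3: Q_total=13.00, C_total=6.00, V=2.17; Q5=8.67, Q3=4.33; dissipated=0.000
Op 3: CLOSE 2-5: Q_total=23.67, C_total=6.00, V=3.94; Q2=7.89, Q5=15.78; dissipated=18.963
Final charges: Q1=6.00, Q2=7.89, Q3=4.33, Q4=17.00, Q5=15.78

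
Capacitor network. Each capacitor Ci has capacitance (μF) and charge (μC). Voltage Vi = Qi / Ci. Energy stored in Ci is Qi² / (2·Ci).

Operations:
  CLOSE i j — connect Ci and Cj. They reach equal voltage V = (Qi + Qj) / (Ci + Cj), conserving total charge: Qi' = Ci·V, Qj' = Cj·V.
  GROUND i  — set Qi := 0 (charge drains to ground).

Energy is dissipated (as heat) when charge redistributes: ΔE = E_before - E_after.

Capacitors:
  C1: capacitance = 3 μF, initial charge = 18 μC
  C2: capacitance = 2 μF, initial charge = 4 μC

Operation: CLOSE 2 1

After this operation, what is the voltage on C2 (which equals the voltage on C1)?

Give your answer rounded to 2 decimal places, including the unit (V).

Initial: C1(3μF, Q=18μC, V=6.00V), C2(2μF, Q=4μC, V=2.00V)
Op 1: CLOSE 2-1: Q_total=22.00, C_total=5.00, V=4.40; Q2=8.80, Q1=13.20; dissipated=9.600

Answer: 4.40 V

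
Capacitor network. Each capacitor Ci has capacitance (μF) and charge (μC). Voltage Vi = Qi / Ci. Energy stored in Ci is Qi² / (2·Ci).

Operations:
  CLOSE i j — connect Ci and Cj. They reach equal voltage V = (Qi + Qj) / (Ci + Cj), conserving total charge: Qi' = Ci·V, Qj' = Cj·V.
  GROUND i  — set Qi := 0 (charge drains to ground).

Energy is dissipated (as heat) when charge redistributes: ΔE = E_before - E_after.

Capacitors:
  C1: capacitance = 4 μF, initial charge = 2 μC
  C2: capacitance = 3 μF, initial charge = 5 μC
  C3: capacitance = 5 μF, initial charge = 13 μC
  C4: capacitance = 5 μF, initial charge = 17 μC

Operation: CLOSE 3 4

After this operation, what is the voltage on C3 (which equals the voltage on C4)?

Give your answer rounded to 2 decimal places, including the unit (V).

Initial: C1(4μF, Q=2μC, V=0.50V), C2(3μF, Q=5μC, V=1.67V), C3(5μF, Q=13μC, V=2.60V), C4(5μF, Q=17μC, V=3.40V)
Op 1: CLOSE 3-4: Q_total=30.00, C_total=10.00, V=3.00; Q3=15.00, Q4=15.00; dissipated=0.800

Answer: 3.00 V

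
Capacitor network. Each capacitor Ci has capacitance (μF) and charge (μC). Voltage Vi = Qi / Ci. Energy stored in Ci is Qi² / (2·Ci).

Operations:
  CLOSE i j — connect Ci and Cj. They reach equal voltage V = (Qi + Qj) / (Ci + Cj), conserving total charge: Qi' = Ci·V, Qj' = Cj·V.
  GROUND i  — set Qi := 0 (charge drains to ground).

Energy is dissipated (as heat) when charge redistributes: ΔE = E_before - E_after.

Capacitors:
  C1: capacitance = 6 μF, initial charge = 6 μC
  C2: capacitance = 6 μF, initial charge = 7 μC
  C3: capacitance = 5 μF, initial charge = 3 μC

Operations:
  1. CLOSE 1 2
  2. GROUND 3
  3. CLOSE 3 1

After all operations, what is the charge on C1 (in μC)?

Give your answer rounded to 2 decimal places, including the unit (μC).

Initial: C1(6μF, Q=6μC, V=1.00V), C2(6μF, Q=7μC, V=1.17V), C3(5μF, Q=3μC, V=0.60V)
Op 1: CLOSE 1-2: Q_total=13.00, C_total=12.00, V=1.08; Q1=6.50, Q2=6.50; dissipated=0.042
Op 2: GROUND 3: Q3=0; energy lost=0.900
Op 3: CLOSE 3-1: Q_total=6.50, C_total=11.00, V=0.59; Q3=2.95, Q1=3.55; dissipated=1.600
Final charges: Q1=3.55, Q2=6.50, Q3=2.95

Answer: 3.55 μC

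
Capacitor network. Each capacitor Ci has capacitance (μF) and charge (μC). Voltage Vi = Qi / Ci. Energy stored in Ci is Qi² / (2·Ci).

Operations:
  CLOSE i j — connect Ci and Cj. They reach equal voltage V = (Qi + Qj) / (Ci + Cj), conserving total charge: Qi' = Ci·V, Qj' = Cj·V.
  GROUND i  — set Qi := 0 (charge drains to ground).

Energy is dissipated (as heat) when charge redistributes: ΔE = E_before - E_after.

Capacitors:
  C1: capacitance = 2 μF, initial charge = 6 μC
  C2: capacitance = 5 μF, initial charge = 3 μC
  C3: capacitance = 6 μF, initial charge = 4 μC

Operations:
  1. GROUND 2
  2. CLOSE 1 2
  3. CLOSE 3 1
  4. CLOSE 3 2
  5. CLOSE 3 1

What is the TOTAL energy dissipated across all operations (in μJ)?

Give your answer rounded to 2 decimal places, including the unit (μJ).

Initial: C1(2μF, Q=6μC, V=3.00V), C2(5μF, Q=3μC, V=0.60V), C3(6μF, Q=4μC, V=0.67V)
Op 1: GROUND 2: Q2=0; energy lost=0.900
Op 2: CLOSE 1-2: Q_total=6.00, C_total=7.00, V=0.86; Q1=1.71, Q2=4.29; dissipated=6.429
Op 3: CLOSE 3-1: Q_total=5.71, C_total=8.00, V=0.71; Q3=4.29, Q1=1.43; dissipated=0.027
Op 4: CLOSE 3-2: Q_total=8.57, C_total=11.00, V=0.78; Q3=4.68, Q2=3.90; dissipated=0.028
Op 5: CLOSE 3-1: Q_total=6.10, C_total=8.00, V=0.76; Q3=4.58, Q1=1.53; dissipated=0.003
Total dissipated: 7.387 μJ

Answer: 7.39 μJ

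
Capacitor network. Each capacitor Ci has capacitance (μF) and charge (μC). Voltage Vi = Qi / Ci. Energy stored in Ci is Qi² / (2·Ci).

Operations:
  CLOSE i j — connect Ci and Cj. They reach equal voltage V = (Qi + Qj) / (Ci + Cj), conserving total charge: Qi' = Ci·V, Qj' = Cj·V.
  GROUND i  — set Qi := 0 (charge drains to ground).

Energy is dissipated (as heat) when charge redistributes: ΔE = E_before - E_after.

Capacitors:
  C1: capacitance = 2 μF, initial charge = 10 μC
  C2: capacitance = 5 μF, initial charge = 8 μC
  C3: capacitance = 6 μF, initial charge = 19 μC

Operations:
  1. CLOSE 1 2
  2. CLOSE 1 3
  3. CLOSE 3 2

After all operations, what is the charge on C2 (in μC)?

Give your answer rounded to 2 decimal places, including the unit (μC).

Answer: 14.07 μC

Derivation:
Initial: C1(2μF, Q=10μC, V=5.00V), C2(5μF, Q=8μC, V=1.60V), C3(6μF, Q=19μC, V=3.17V)
Op 1: CLOSE 1-2: Q_total=18.00, C_total=7.00, V=2.57; Q1=5.14, Q2=12.86; dissipated=8.257
Op 2: CLOSE 1-3: Q_total=24.14, C_total=8.00, V=3.02; Q1=6.04, Q3=18.11; dissipated=0.266
Op 3: CLOSE 3-2: Q_total=30.96, C_total=11.00, V=2.81; Q3=16.89, Q2=14.07; dissipated=0.272
Final charges: Q1=6.04, Q2=14.07, Q3=16.89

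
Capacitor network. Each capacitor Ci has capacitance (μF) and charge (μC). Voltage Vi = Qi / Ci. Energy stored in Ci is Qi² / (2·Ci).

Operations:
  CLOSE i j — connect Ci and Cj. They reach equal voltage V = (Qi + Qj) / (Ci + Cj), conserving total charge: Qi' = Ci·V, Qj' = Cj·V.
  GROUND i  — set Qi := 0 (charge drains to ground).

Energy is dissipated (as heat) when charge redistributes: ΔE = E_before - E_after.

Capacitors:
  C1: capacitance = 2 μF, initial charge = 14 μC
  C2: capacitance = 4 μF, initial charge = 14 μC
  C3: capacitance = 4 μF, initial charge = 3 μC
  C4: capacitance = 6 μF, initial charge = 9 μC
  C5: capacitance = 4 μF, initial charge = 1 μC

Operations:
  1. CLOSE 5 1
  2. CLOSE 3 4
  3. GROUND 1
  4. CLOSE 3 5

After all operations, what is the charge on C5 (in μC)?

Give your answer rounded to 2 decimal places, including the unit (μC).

Initial: C1(2μF, Q=14μC, V=7.00V), C2(4μF, Q=14μC, V=3.50V), C3(4μF, Q=3μC, V=0.75V), C4(6μF, Q=9μC, V=1.50V), C5(4μF, Q=1μC, V=0.25V)
Op 1: CLOSE 5-1: Q_total=15.00, C_total=6.00, V=2.50; Q5=10.00, Q1=5.00; dissipated=30.375
Op 2: CLOSE 3-4: Q_total=12.00, C_total=10.00, V=1.20; Q3=4.80, Q4=7.20; dissipated=0.675
Op 3: GROUND 1: Q1=0; energy lost=6.250
Op 4: CLOSE 3-5: Q_total=14.80, C_total=8.00, V=1.85; Q3=7.40, Q5=7.40; dissipated=1.690
Final charges: Q1=0.00, Q2=14.00, Q3=7.40, Q4=7.20, Q5=7.40

Answer: 7.40 μC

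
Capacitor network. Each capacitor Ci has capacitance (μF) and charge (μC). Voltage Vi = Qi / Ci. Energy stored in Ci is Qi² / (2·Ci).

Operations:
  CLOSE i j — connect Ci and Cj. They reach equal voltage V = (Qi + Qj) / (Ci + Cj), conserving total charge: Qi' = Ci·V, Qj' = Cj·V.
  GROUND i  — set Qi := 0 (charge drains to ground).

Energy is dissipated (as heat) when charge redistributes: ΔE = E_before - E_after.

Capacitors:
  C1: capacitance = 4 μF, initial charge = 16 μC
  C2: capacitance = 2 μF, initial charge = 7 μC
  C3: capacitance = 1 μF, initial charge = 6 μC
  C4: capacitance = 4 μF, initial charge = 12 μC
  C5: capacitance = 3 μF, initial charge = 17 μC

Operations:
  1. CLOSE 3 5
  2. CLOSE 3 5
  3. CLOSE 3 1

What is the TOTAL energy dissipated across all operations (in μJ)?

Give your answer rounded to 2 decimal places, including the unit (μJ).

Answer: 1.27 μJ

Derivation:
Initial: C1(4μF, Q=16μC, V=4.00V), C2(2μF, Q=7μC, V=3.50V), C3(1μF, Q=6μC, V=6.00V), C4(4μF, Q=12μC, V=3.00V), C5(3μF, Q=17μC, V=5.67V)
Op 1: CLOSE 3-5: Q_total=23.00, C_total=4.00, V=5.75; Q3=5.75, Q5=17.25; dissipated=0.042
Op 2: CLOSE 3-5: Q_total=23.00, C_total=4.00, V=5.75; Q3=5.75, Q5=17.25; dissipated=0.000
Op 3: CLOSE 3-1: Q_total=21.75, C_total=5.00, V=4.35; Q3=4.35, Q1=17.40; dissipated=1.225
Total dissipated: 1.267 μJ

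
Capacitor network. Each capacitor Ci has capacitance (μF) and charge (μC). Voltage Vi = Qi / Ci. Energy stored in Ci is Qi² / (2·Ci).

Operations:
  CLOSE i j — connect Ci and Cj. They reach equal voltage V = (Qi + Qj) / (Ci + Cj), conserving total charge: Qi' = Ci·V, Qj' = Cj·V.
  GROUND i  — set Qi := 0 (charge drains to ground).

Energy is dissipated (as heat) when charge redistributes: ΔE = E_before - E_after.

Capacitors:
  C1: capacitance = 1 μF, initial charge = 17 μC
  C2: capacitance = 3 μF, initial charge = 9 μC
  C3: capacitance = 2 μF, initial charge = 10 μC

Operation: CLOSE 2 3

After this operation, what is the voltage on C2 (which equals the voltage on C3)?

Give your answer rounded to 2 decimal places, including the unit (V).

Answer: 3.80 V

Derivation:
Initial: C1(1μF, Q=17μC, V=17.00V), C2(3μF, Q=9μC, V=3.00V), C3(2μF, Q=10μC, V=5.00V)
Op 1: CLOSE 2-3: Q_total=19.00, C_total=5.00, V=3.80; Q2=11.40, Q3=7.60; dissipated=2.400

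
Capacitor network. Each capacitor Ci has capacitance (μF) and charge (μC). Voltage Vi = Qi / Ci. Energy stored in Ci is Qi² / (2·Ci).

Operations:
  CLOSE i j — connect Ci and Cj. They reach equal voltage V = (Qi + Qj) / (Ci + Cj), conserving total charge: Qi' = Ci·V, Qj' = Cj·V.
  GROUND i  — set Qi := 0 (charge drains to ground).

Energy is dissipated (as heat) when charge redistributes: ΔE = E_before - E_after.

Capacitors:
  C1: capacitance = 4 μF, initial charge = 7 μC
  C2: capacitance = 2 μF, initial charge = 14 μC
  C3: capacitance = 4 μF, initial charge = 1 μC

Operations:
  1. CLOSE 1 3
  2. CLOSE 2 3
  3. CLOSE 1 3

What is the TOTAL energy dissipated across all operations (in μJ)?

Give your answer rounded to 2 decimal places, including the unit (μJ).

Answer: 30.25 μJ

Derivation:
Initial: C1(4μF, Q=7μC, V=1.75V), C2(2μF, Q=14μC, V=7.00V), C3(4μF, Q=1μC, V=0.25V)
Op 1: CLOSE 1-3: Q_total=8.00, C_total=8.00, V=1.00; Q1=4.00, Q3=4.00; dissipated=2.250
Op 2: CLOSE 2-3: Q_total=18.00, C_total=6.00, V=3.00; Q2=6.00, Q3=12.00; dissipated=24.000
Op 3: CLOSE 1-3: Q_total=16.00, C_total=8.00, V=2.00; Q1=8.00, Q3=8.00; dissipated=4.000
Total dissipated: 30.250 μJ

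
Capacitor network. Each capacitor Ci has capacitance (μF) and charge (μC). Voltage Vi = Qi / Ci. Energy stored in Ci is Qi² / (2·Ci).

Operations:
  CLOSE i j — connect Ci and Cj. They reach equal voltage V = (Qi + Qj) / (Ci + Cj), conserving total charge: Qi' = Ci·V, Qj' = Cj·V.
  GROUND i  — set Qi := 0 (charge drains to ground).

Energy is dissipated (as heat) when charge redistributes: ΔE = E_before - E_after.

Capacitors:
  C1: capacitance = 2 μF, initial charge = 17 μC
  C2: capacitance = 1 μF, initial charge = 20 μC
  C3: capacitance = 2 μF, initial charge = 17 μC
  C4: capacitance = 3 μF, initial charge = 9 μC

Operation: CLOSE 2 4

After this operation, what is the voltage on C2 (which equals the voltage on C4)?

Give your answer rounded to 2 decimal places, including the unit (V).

Answer: 7.25 V

Derivation:
Initial: C1(2μF, Q=17μC, V=8.50V), C2(1μF, Q=20μC, V=20.00V), C3(2μF, Q=17μC, V=8.50V), C4(3μF, Q=9μC, V=3.00V)
Op 1: CLOSE 2-4: Q_total=29.00, C_total=4.00, V=7.25; Q2=7.25, Q4=21.75; dissipated=108.375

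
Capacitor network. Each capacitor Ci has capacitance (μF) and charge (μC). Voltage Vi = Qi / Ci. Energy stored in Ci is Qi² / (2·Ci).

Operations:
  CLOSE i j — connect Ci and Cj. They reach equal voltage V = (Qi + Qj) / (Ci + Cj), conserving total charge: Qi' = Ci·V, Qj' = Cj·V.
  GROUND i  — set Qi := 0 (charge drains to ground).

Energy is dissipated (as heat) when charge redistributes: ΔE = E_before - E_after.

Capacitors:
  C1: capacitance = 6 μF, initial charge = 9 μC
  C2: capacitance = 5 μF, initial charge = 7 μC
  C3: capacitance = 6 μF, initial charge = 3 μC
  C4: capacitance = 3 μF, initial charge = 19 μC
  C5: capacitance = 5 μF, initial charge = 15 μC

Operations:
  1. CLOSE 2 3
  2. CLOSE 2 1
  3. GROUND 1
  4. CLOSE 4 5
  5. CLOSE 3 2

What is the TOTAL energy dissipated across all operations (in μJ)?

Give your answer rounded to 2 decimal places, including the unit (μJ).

Answer: 16.69 μJ

Derivation:
Initial: C1(6μF, Q=9μC, V=1.50V), C2(5μF, Q=7μC, V=1.40V), C3(6μF, Q=3μC, V=0.50V), C4(3μF, Q=19μC, V=6.33V), C5(5μF, Q=15μC, V=3.00V)
Op 1: CLOSE 2-3: Q_total=10.00, C_total=11.00, V=0.91; Q2=4.55, Q3=5.45; dissipated=1.105
Op 2: CLOSE 2-1: Q_total=13.55, C_total=11.00, V=1.23; Q2=6.16, Q1=7.39; dissipated=0.476
Op 3: GROUND 1: Q1=0; energy lost=4.549
Op 4: CLOSE 4-5: Q_total=34.00, C_total=8.00, V=4.25; Q4=12.75, Q5=21.25; dissipated=10.417
Op 5: CLOSE 3-2: Q_total=11.61, C_total=11.00, V=1.06; Q3=6.33, Q2=5.28; dissipated=0.142
Total dissipated: 16.688 μJ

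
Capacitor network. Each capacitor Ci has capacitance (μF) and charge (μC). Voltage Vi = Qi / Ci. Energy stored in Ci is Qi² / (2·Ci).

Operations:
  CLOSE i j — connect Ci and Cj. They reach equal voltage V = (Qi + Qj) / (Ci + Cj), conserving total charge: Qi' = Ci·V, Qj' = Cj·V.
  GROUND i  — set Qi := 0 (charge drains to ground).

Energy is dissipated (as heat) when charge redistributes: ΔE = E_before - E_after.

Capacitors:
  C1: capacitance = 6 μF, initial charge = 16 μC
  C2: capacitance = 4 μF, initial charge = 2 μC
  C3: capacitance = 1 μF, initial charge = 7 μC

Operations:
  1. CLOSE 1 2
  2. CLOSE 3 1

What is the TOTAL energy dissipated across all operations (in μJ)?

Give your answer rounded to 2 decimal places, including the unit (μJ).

Initial: C1(6μF, Q=16μC, V=2.67V), C2(4μF, Q=2μC, V=0.50V), C3(1μF, Q=7μC, V=7.00V)
Op 1: CLOSE 1-2: Q_total=18.00, C_total=10.00, V=1.80; Q1=10.80, Q2=7.20; dissipated=5.633
Op 2: CLOSE 3-1: Q_total=17.80, C_total=7.00, V=2.54; Q3=2.54, Q1=15.26; dissipated=11.589
Total dissipated: 17.222 μJ

Answer: 17.22 μJ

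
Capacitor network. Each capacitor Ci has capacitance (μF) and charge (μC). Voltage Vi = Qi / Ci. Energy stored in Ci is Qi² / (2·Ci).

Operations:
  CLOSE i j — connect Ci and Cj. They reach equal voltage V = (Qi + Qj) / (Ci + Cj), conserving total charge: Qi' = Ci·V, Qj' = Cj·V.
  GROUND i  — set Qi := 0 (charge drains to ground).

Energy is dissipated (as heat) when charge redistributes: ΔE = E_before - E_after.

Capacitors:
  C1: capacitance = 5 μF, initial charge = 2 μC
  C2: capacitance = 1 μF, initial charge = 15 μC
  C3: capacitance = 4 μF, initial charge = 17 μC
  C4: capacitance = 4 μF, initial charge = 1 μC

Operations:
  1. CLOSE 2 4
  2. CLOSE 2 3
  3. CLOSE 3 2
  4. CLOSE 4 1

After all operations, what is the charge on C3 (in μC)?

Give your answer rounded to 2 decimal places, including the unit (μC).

Answer: 16.16 μC

Derivation:
Initial: C1(5μF, Q=2μC, V=0.40V), C2(1μF, Q=15μC, V=15.00V), C3(4μF, Q=17μC, V=4.25V), C4(4μF, Q=1μC, V=0.25V)
Op 1: CLOSE 2-4: Q_total=16.00, C_total=5.00, V=3.20; Q2=3.20, Q4=12.80; dissipated=87.025
Op 2: CLOSE 2-3: Q_total=20.20, C_total=5.00, V=4.04; Q2=4.04, Q3=16.16; dissipated=0.441
Op 3: CLOSE 3-2: Q_total=20.20, C_total=5.00, V=4.04; Q3=16.16, Q2=4.04; dissipated=0.000
Op 4: CLOSE 4-1: Q_total=14.80, C_total=9.00, V=1.64; Q4=6.58, Q1=8.22; dissipated=8.711
Final charges: Q1=8.22, Q2=4.04, Q3=16.16, Q4=6.58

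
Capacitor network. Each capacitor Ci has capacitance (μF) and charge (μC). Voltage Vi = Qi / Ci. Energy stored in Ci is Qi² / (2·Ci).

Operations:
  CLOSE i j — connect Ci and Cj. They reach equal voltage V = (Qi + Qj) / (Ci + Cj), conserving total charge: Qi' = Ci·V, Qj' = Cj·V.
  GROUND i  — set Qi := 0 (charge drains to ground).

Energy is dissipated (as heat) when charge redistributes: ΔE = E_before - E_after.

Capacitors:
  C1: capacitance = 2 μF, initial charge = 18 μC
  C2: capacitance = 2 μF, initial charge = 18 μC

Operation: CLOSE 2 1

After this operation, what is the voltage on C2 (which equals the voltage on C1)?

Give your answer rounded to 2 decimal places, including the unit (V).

Initial: C1(2μF, Q=18μC, V=9.00V), C2(2μF, Q=18μC, V=9.00V)
Op 1: CLOSE 2-1: Q_total=36.00, C_total=4.00, V=9.00; Q2=18.00, Q1=18.00; dissipated=0.000

Answer: 9.00 V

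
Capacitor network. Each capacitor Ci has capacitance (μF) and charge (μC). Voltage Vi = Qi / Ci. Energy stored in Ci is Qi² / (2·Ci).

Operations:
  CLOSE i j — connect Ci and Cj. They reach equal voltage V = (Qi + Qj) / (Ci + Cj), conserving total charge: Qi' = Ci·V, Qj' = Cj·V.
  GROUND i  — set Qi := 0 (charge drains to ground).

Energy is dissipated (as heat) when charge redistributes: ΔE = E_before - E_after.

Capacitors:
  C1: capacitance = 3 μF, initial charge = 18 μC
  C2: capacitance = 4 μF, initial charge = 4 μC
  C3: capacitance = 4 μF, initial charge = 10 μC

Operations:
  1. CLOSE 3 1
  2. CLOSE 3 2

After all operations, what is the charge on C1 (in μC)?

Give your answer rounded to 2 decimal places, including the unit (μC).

Answer: 12.00 μC

Derivation:
Initial: C1(3μF, Q=18μC, V=6.00V), C2(4μF, Q=4μC, V=1.00V), C3(4μF, Q=10μC, V=2.50V)
Op 1: CLOSE 3-1: Q_total=28.00, C_total=7.00, V=4.00; Q3=16.00, Q1=12.00; dissipated=10.500
Op 2: CLOSE 3-2: Q_total=20.00, C_total=8.00, V=2.50; Q3=10.00, Q2=10.00; dissipated=9.000
Final charges: Q1=12.00, Q2=10.00, Q3=10.00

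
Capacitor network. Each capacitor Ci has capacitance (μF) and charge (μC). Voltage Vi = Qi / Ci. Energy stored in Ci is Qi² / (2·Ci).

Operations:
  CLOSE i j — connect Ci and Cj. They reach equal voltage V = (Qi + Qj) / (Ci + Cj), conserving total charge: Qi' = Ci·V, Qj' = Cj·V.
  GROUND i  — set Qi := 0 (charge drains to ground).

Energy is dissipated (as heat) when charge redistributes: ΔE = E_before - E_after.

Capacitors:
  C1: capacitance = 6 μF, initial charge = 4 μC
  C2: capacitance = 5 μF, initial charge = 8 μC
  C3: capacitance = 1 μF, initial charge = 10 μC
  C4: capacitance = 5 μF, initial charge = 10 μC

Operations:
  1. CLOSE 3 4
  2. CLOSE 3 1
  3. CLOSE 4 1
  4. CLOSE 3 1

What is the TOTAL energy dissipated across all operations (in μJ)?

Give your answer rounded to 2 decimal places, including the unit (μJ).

Initial: C1(6μF, Q=4μC, V=0.67V), C2(5μF, Q=8μC, V=1.60V), C3(1μF, Q=10μC, V=10.00V), C4(5μF, Q=10μC, V=2.00V)
Op 1: CLOSE 3-4: Q_total=20.00, C_total=6.00, V=3.33; Q3=3.33, Q4=16.67; dissipated=26.667
Op 2: CLOSE 3-1: Q_total=7.33, C_total=7.00, V=1.05; Q3=1.05, Q1=6.29; dissipated=3.048
Op 3: CLOSE 4-1: Q_total=22.95, C_total=11.00, V=2.09; Q4=10.43, Q1=12.52; dissipated=7.124
Op 4: CLOSE 3-1: Q_total=13.57, C_total=7.00, V=1.94; Q3=1.94, Q1=11.63; dissipated=0.463
Total dissipated: 37.301 μJ

Answer: 37.30 μJ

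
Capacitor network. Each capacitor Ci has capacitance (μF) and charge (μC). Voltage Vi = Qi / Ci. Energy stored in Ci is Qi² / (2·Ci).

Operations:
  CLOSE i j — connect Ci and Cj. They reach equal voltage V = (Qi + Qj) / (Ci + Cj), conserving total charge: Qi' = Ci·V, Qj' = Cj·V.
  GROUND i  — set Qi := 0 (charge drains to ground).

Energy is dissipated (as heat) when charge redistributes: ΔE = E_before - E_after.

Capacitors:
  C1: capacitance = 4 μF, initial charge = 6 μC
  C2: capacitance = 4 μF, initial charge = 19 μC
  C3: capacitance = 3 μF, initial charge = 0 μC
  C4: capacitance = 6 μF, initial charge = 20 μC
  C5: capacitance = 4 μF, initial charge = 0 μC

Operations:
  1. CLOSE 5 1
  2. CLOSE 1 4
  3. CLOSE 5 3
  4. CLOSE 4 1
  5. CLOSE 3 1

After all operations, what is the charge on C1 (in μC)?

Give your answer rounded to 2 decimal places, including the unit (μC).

Initial: C1(4μF, Q=6μC, V=1.50V), C2(4μF, Q=19μC, V=4.75V), C3(3μF, Q=0μC, V=0.00V), C4(6μF, Q=20μC, V=3.33V), C5(4μF, Q=0μC, V=0.00V)
Op 1: CLOSE 5-1: Q_total=6.00, C_total=8.00, V=0.75; Q5=3.00, Q1=3.00; dissipated=2.250
Op 2: CLOSE 1-4: Q_total=23.00, C_total=10.00, V=2.30; Q1=9.20, Q4=13.80; dissipated=8.008
Op 3: CLOSE 5-3: Q_total=3.00, C_total=7.00, V=0.43; Q5=1.71, Q3=1.29; dissipated=0.482
Op 4: CLOSE 4-1: Q_total=23.00, C_total=10.00, V=2.30; Q4=13.80, Q1=9.20; dissipated=0.000
Op 5: CLOSE 3-1: Q_total=10.49, C_total=7.00, V=1.50; Q3=4.49, Q1=5.99; dissipated=3.002
Final charges: Q1=5.99, Q2=19.00, Q3=4.49, Q4=13.80, Q5=1.71

Answer: 5.99 μC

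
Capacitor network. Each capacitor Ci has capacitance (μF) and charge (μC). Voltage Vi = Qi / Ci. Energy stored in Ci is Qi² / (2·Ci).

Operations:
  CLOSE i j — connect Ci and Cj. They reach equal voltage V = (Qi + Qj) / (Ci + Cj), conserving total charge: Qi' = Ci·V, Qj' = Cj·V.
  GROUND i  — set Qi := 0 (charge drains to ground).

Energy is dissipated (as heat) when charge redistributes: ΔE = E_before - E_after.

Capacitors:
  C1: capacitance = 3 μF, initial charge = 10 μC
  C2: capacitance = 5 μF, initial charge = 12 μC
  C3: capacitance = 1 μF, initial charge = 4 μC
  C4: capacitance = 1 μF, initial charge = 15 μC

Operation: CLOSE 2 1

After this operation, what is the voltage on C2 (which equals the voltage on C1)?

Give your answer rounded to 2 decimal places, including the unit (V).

Answer: 2.75 V

Derivation:
Initial: C1(3μF, Q=10μC, V=3.33V), C2(5μF, Q=12μC, V=2.40V), C3(1μF, Q=4μC, V=4.00V), C4(1μF, Q=15μC, V=15.00V)
Op 1: CLOSE 2-1: Q_total=22.00, C_total=8.00, V=2.75; Q2=13.75, Q1=8.25; dissipated=0.817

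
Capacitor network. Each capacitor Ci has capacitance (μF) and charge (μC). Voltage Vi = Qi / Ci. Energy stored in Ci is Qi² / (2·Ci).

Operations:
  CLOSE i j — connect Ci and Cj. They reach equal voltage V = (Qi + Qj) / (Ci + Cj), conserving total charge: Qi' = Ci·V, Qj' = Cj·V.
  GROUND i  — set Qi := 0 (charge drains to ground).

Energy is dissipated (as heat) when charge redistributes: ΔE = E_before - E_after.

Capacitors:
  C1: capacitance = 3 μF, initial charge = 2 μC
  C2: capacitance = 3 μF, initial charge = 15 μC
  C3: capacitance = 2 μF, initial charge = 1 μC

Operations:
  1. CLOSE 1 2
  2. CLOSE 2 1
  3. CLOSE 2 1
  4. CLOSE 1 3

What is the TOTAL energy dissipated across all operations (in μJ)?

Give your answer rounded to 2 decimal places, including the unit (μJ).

Initial: C1(3μF, Q=2μC, V=0.67V), C2(3μF, Q=15μC, V=5.00V), C3(2μF, Q=1μC, V=0.50V)
Op 1: CLOSE 1-2: Q_total=17.00, C_total=6.00, V=2.83; Q1=8.50, Q2=8.50; dissipated=14.083
Op 2: CLOSE 2-1: Q_total=17.00, C_total=6.00, V=2.83; Q2=8.50, Q1=8.50; dissipated=0.000
Op 3: CLOSE 2-1: Q_total=17.00, C_total=6.00, V=2.83; Q2=8.50, Q1=8.50; dissipated=0.000
Op 4: CLOSE 1-3: Q_total=9.50, C_total=5.00, V=1.90; Q1=5.70, Q3=3.80; dissipated=3.267
Total dissipated: 17.350 μJ

Answer: 17.35 μJ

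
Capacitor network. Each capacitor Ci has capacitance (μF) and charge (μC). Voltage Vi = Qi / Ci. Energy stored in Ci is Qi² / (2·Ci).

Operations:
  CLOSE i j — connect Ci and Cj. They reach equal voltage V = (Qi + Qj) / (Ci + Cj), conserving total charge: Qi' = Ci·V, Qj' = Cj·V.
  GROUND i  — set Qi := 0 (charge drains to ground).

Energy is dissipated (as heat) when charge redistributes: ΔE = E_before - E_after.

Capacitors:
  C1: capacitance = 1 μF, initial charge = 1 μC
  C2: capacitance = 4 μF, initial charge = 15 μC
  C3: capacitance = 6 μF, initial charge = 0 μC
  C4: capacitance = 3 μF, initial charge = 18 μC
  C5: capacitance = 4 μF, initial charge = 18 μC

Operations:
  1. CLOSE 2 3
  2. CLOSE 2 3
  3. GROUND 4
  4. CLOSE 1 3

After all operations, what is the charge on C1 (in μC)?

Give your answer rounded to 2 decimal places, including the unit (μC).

Answer: 1.43 μC

Derivation:
Initial: C1(1μF, Q=1μC, V=1.00V), C2(4μF, Q=15μC, V=3.75V), C3(6μF, Q=0μC, V=0.00V), C4(3μF, Q=18μC, V=6.00V), C5(4μF, Q=18μC, V=4.50V)
Op 1: CLOSE 2-3: Q_total=15.00, C_total=10.00, V=1.50; Q2=6.00, Q3=9.00; dissipated=16.875
Op 2: CLOSE 2-3: Q_total=15.00, C_total=10.00, V=1.50; Q2=6.00, Q3=9.00; dissipated=0.000
Op 3: GROUND 4: Q4=0; energy lost=54.000
Op 4: CLOSE 1-3: Q_total=10.00, C_total=7.00, V=1.43; Q1=1.43, Q3=8.57; dissipated=0.107
Final charges: Q1=1.43, Q2=6.00, Q3=8.57, Q4=0.00, Q5=18.00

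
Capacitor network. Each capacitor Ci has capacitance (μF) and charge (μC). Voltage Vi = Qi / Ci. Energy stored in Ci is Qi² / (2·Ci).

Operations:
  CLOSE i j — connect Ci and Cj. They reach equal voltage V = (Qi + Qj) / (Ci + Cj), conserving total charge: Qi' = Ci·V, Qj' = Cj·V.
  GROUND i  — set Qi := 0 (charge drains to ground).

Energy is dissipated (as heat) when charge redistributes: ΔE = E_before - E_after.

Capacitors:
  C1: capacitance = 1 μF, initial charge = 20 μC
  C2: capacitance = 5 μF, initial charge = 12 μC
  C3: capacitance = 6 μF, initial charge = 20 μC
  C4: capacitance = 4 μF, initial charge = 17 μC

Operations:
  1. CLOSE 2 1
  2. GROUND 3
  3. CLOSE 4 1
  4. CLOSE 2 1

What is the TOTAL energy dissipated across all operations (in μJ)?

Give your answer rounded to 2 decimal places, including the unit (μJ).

Answer: 163.18 μJ

Derivation:
Initial: C1(1μF, Q=20μC, V=20.00V), C2(5μF, Q=12μC, V=2.40V), C3(6μF, Q=20μC, V=3.33V), C4(4μF, Q=17μC, V=4.25V)
Op 1: CLOSE 2-1: Q_total=32.00, C_total=6.00, V=5.33; Q2=26.67, Q1=5.33; dissipated=129.067
Op 2: GROUND 3: Q3=0; energy lost=33.333
Op 3: CLOSE 4-1: Q_total=22.33, C_total=5.00, V=4.47; Q4=17.87, Q1=4.47; dissipated=0.469
Op 4: CLOSE 2-1: Q_total=31.13, C_total=6.00, V=5.19; Q2=25.94, Q1=5.19; dissipated=0.313
Total dissipated: 163.182 μJ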